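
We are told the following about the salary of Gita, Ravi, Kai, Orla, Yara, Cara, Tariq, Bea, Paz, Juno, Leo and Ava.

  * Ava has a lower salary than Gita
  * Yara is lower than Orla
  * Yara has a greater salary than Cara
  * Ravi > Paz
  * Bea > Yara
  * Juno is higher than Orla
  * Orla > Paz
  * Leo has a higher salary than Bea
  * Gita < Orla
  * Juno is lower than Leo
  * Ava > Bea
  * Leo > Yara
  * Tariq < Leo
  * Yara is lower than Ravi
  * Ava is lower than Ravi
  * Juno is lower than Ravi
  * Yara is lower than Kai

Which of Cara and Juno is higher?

Juno

Link the given pairs in sequence: Cara < Yara; Yara < Bea; Bea < Ava; Ava < Gita; Gita < Orla; Orla < Juno.
Chaining these gives Cara < Yara < Bea < Ava < Gita < Orla < Juno.
So Cara < Juno; Juno is the higher of the two.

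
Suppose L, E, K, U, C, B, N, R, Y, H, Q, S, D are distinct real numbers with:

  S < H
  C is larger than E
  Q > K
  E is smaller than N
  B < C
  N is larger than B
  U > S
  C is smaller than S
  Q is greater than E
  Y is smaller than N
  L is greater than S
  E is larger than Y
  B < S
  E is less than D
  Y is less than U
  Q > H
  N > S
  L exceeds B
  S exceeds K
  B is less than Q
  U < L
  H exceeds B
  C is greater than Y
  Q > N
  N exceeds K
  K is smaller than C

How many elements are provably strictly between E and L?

3

The relations place E below L. An element lies strictly between them when it is forced above E and also forced below L.
Above E: {C, S, H, U, D, N, Q}. Below L: {Y, B, K, C, S, U}.
Intersection: {C, S, U} — 3.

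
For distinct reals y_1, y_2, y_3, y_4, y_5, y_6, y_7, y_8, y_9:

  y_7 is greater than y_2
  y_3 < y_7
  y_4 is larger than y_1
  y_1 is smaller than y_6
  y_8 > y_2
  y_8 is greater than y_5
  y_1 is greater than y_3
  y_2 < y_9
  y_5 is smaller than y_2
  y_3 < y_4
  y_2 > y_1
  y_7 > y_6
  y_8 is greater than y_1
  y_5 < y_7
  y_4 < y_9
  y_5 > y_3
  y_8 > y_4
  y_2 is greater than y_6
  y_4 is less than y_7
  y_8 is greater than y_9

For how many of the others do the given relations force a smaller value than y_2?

4

Directly below y_2: y_5, y_1, y_6.
One step further: y_3 (4 so far).
Nothing else is reachable below y_2; 4 in all.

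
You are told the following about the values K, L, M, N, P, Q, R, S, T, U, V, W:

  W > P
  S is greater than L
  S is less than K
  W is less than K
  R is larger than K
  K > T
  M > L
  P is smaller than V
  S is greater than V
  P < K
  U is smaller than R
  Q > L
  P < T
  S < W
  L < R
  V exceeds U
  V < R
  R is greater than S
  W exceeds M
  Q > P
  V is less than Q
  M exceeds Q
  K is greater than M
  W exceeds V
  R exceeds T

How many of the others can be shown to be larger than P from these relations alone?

8

From P the given relations immediately reach V, Q, T, W, K.
From those, S, M, R — 8 in total.
Nothing else is reachable above P; 8 in all.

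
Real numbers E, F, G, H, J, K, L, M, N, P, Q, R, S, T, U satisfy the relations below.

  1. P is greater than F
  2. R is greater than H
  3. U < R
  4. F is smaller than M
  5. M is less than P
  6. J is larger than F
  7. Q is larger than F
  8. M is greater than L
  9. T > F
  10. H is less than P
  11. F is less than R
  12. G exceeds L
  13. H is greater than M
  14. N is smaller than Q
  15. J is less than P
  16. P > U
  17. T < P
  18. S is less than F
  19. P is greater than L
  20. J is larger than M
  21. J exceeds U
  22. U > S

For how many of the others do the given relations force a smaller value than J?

5

From J the given relations immediately reach F, U, M.
From those, S, L — 5 in total.
Nothing else is reachable below J; 5 in all.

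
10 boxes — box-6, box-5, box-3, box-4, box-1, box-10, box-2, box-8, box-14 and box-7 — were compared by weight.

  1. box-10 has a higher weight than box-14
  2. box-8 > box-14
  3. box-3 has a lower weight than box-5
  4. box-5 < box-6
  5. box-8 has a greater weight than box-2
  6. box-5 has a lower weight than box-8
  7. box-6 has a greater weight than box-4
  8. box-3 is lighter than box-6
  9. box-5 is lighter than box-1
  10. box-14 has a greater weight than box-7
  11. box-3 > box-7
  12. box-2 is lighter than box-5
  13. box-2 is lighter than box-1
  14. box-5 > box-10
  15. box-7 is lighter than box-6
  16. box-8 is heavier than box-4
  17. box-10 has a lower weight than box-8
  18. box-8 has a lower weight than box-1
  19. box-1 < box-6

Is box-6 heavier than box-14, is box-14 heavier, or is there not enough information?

Chaining the given relations: box-14 < box-10 < box-5 < box-8 < box-1 < box-6.
So box-6 is heavier.

box-6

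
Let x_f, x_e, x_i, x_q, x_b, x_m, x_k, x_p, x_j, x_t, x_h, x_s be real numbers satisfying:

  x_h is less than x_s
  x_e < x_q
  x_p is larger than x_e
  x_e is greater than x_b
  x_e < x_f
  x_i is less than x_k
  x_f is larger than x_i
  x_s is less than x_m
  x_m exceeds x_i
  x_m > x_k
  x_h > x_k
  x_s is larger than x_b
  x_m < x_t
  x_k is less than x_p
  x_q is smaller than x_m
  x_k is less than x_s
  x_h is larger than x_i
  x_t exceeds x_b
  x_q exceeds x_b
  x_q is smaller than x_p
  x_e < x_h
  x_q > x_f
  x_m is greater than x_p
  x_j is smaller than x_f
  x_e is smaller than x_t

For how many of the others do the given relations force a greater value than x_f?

The elements the relations force above x_f are x_q, x_p, x_m, x_t — no chain reaches any other.
That is 4.

4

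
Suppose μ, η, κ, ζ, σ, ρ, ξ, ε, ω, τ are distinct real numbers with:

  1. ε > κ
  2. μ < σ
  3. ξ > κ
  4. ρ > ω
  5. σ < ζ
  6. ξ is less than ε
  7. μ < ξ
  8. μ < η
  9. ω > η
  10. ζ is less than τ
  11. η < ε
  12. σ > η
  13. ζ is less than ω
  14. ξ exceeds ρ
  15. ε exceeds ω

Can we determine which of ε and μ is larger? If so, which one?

ε

μ < η < σ < ζ < ω < ρ < ξ < ε, by transitivity through η, σ, ζ, ω, ρ, ξ.
So ε is larger.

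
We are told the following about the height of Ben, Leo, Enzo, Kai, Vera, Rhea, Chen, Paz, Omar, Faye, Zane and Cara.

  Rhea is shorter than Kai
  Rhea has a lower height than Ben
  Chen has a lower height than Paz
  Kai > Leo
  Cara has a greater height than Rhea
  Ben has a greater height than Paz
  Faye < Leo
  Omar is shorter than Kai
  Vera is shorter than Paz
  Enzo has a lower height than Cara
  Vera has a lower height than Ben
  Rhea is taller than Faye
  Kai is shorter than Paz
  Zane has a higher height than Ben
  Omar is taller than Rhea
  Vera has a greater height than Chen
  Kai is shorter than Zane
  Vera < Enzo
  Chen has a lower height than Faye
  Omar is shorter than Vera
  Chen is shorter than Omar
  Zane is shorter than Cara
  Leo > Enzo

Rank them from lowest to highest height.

Each adjacent pair is fixed by a given relation: Chen < Faye; Faye < Rhea; Rhea < Omar; Omar < Vera; Vera < Enzo; Enzo < Leo; Leo < Kai; Kai < Paz; Paz < Ben; Ben < Zane; Zane < Cara. Chaining them end to end gives the full order.

Chen < Faye < Rhea < Omar < Vera < Enzo < Leo < Kai < Paz < Ben < Zane < Cara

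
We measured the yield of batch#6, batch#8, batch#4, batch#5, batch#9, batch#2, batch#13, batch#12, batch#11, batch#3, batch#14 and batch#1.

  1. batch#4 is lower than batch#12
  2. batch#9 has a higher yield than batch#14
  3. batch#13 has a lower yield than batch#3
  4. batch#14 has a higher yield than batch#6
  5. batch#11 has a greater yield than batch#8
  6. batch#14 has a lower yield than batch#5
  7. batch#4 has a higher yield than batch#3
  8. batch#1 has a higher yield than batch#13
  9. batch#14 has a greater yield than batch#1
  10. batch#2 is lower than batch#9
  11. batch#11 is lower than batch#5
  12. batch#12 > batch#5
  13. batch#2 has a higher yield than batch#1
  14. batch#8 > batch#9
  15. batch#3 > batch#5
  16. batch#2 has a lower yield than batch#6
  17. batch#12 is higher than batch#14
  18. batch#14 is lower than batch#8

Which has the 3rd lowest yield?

batch#2

The consecutive relations fix a unique order: batch#13 < batch#1 < batch#2 < batch#6 < batch#14 < batch#9 < batch#8 < batch#11 < batch#5 < batch#3 < batch#4 < batch#12.
The 3rd smallest is batch#2.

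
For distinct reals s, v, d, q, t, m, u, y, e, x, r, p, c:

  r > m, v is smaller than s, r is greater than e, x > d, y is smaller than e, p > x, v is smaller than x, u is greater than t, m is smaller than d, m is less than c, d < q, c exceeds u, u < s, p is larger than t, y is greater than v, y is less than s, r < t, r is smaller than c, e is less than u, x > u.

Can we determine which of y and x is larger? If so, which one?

The relevant relations are y < e; e < r; r < t; t < u; u < x.
Chaining these gives y < e < r < t < u < x.
So x is larger.

x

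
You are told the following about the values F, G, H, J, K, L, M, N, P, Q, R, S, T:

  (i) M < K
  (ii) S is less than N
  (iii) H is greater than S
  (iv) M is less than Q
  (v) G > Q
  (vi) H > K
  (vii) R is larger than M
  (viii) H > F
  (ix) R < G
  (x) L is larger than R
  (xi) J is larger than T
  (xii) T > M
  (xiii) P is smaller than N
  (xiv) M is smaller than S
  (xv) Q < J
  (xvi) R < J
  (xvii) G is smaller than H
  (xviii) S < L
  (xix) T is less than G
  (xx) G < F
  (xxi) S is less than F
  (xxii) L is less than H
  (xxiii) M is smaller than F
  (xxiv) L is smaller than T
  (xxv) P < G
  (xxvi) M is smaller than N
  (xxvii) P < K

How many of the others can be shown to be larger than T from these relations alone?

From T the given relations immediately reach G, J.
From those, F, H — 4 in total.
No other element is forced above T by the given relations, so the count is 4.

4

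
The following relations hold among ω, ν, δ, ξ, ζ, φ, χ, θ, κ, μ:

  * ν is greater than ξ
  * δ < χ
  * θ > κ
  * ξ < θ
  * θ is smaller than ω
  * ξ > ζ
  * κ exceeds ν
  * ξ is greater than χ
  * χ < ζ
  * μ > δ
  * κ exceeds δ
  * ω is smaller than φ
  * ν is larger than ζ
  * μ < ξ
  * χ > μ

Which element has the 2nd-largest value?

ω

Piecing the relations together gives one ordering: δ < μ < χ < ζ < ξ < ν < κ < θ < ω < φ.
Counting 2 from the largest end gives ω.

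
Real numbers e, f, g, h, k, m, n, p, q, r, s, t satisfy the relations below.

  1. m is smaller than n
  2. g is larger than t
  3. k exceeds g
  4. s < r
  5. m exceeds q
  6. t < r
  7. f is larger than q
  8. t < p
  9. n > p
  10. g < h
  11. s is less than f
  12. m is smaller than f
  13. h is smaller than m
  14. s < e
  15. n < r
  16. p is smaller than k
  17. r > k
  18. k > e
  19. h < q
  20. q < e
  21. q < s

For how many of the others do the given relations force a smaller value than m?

Directly below m: h, q.
One step further: g (3 so far).
One step further: t (4 so far).
Nothing else is reachable below m; 4 in all.

4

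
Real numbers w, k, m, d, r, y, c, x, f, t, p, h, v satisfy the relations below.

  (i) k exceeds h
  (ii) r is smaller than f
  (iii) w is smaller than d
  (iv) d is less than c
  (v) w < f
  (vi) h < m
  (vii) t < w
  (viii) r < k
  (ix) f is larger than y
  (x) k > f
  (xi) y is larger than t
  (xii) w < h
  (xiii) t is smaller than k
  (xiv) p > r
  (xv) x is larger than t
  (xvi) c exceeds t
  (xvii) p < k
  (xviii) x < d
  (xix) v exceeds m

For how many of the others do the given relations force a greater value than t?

From t the given relations immediately reach w, y, x, c, k.
From those, h, d, f — 8 in total.
From those, m — 9 in total.
From those, v — 10 in total.
No other element is forced above t by the given relations, so the count is 10.

10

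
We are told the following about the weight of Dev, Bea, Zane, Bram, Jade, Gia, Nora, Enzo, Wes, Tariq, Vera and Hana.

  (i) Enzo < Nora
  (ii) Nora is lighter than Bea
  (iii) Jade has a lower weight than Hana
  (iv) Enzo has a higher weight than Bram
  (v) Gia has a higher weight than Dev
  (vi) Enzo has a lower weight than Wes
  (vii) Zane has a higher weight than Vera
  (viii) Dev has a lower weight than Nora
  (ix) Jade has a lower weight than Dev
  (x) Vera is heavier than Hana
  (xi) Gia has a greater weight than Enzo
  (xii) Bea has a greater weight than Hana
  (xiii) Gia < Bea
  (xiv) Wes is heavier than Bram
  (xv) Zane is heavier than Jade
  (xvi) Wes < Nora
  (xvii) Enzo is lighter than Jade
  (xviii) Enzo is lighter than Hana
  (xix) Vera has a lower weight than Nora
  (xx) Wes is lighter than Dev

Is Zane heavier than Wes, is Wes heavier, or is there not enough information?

Following every chain through Wes: above Wes we get Dev, Gia, Nora, Bea; below Wes we get Bram, Enzo.
Zane is not reached, and no chain runs the other way from Zane to Wes.
So the given relations leave the order of Wes and Zane undetermined.

undetermined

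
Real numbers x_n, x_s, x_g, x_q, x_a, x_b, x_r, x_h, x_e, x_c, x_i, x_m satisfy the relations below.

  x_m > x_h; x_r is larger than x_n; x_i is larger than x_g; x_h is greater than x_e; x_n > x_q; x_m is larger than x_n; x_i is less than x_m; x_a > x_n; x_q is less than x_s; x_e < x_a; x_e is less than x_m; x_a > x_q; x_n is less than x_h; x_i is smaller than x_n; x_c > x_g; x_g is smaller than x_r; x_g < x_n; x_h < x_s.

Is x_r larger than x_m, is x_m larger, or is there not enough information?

undetermined

Following every chain through x_r: below x_r we get x_g, x_i, x_q, x_n.
x_m is not reached, and no chain runs the other way from x_m to x_r.
So the given relations leave the order of x_r and x_m undetermined.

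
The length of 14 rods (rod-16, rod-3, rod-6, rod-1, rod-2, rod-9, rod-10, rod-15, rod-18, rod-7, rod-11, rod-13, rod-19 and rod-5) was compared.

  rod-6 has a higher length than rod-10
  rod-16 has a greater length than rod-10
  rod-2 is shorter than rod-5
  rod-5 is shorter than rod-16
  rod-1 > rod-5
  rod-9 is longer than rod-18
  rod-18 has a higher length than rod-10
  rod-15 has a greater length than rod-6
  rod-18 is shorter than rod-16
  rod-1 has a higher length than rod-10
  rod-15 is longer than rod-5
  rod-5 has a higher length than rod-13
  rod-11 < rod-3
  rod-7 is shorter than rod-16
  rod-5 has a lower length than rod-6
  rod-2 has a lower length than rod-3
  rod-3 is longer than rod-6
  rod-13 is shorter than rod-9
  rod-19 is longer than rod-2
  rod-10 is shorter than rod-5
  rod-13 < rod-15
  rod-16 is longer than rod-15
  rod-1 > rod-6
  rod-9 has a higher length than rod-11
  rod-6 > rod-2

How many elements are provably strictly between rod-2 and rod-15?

Chaining upward from rod-2 reaches: rod-5, rod-6, rod-3, rod-19, rod-1, rod-16.
Chaining downward from rod-15 reaches: rod-10, rod-13, rod-5, rod-6.
Strictly between rod-2 and rod-15 are those in both lists: rod-5, rod-6 — 2 elements.

2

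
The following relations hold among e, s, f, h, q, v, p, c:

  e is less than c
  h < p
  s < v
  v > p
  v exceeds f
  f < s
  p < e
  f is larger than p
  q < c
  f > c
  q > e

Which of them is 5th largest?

Piecing the relations together gives one ordering: h < p < e < q < c < f < s < v.
Counting 5 from the largest end gives q.

q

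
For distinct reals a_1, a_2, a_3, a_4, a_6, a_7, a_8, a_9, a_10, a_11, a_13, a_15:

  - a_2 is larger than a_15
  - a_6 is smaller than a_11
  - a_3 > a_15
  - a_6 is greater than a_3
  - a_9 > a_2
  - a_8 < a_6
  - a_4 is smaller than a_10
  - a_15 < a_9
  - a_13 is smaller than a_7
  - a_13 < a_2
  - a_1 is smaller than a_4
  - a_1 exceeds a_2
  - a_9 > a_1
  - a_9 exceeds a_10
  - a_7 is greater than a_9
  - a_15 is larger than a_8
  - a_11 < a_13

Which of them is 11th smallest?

The consecutive relations fix a unique order: a_8 < a_15 < a_3 < a_6 < a_11 < a_13 < a_2 < a_1 < a_4 < a_10 < a_9 < a_7.
Counting 11 from the smallest end gives a_9.

a_9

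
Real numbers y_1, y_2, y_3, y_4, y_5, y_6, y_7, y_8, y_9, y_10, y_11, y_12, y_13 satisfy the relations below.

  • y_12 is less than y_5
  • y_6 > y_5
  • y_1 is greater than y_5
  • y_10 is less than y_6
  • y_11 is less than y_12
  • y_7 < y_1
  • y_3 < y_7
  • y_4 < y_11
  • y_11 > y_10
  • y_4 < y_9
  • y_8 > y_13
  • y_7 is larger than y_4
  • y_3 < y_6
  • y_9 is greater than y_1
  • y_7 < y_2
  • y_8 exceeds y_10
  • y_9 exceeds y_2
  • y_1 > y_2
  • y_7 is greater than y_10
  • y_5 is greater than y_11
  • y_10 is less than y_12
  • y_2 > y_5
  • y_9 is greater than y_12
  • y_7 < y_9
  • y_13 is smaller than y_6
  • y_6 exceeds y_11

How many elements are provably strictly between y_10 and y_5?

Chaining upward from y_10 reaches: y_11, y_12, y_8, y_7, y_2, y_6, y_1, y_9.
Chaining downward from y_5 reaches: y_4, y_11, y_12.
Strictly between y_10 and y_5 are those in both lists: y_11, y_12 — 2 elements.

2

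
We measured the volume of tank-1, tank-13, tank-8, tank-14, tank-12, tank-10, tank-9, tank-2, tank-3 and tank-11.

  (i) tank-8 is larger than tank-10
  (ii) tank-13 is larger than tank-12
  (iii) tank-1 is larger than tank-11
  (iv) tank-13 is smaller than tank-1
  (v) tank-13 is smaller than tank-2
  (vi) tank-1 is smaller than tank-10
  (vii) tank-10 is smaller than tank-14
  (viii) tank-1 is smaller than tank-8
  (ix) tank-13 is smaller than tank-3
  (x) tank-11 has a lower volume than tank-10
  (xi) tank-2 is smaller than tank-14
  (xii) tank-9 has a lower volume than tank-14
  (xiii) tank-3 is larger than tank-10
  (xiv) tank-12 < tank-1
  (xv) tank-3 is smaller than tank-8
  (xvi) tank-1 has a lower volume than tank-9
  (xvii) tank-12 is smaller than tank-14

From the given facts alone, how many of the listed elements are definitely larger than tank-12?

Directly above tank-12: tank-13, tank-1, tank-14.
One step further: tank-9, tank-10, tank-3, tank-8, tank-2 (8 so far).
Nothing else is reachable above tank-12; 8 in all.

8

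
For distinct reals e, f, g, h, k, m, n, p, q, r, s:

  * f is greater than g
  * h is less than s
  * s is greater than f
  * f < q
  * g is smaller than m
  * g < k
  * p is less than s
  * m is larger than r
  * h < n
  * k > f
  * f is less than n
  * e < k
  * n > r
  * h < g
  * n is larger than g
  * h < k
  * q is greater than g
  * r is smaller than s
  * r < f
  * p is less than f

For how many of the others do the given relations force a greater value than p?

5

The elements the relations force above p are f, n, k, q, s — no chain reaches any other.
That is 5.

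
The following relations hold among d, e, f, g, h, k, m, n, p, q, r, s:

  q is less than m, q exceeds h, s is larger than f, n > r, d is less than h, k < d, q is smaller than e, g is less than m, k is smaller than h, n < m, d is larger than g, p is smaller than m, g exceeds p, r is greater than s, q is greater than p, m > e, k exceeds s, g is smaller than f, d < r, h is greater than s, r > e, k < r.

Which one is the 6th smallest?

Chaining the given pairs: p < g < f < s < k < d < h < q < e < r < n < m.
Counting 6 from the smallest end gives d.

d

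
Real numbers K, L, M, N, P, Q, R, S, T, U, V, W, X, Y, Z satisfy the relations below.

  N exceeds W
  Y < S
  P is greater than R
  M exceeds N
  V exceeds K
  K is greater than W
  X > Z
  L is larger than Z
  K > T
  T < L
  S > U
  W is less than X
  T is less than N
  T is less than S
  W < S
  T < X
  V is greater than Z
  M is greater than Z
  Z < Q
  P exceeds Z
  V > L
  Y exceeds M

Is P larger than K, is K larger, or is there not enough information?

undetermined

Following every chain through K: above K we get V; below K we get T, W.
P is not reached, and no chain runs the other way from P to K.
So the given relations leave the order of K and P undetermined.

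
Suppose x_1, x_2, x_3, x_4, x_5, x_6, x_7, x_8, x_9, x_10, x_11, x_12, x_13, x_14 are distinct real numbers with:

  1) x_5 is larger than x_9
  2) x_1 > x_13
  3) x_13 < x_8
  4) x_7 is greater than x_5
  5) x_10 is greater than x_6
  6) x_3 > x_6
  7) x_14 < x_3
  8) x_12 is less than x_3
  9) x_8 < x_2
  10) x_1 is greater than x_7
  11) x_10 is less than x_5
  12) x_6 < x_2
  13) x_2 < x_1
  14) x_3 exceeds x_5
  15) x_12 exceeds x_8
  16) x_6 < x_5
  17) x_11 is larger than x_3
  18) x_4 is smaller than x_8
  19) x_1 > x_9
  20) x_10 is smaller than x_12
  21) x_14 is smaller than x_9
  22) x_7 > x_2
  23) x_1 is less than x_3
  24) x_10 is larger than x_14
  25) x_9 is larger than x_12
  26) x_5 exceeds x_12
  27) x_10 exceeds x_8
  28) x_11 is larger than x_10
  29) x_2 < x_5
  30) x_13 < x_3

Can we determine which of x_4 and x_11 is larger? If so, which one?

x_11

x_4 < x_8 and x_8 < x_10 give x_4 < x_10.
With x_10 < x_12: x_4 < x_8 < x_10 < x_12.
Then x_12 < x_9 extends the chain to x_9.
With x_9 < x_5: x_4 < x_8 < x_10 < x_12 < x_9 < x_5.
With x_5 < x_7: x_4 < x_8 < x_10 < x_12 < x_9 < x_5 < x_7.
With x_7 < x_1: x_4 < x_8 < x_10 < x_12 < x_9 < x_5 < x_7 < x_1.
Then x_1 < x_3 extends the chain to x_3.
Then x_3 < x_11 extends the chain to x_11.
So x_11 is larger.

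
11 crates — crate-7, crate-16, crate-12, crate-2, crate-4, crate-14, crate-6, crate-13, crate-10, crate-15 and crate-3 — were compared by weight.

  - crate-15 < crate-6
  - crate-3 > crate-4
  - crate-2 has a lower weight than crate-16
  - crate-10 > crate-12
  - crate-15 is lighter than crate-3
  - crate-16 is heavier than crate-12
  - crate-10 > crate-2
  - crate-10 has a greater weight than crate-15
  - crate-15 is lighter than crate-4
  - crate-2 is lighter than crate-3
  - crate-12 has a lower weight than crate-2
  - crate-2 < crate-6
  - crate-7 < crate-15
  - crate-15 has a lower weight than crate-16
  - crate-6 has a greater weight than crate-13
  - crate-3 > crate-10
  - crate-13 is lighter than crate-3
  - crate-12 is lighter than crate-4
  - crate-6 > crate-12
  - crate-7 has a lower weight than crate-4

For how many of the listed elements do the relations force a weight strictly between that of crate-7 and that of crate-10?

The relations place crate-7 below crate-10. An element lies strictly between them when it is forced above crate-7 and also forced below crate-10.
Above crate-7: {crate-15, crate-4, crate-6, crate-16, crate-3}. Below crate-10: {crate-15, crate-12, crate-2}.
Intersection: {crate-15} — 1.

1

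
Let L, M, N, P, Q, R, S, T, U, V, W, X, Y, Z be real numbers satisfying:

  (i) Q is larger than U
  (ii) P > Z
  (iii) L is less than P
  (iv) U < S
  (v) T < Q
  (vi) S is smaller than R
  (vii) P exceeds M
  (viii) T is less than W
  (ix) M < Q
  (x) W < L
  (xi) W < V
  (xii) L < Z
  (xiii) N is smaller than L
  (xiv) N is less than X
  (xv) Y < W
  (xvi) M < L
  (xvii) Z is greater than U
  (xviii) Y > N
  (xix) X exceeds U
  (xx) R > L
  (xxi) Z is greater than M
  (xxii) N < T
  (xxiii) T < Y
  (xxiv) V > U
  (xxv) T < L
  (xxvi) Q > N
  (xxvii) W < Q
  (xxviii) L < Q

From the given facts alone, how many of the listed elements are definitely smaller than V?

From V the given relations immediately reach W, U.
From those, T, Y — 4 in total.
From those, N — 5 in total.
Nothing else is reachable below V; 5 in all.

5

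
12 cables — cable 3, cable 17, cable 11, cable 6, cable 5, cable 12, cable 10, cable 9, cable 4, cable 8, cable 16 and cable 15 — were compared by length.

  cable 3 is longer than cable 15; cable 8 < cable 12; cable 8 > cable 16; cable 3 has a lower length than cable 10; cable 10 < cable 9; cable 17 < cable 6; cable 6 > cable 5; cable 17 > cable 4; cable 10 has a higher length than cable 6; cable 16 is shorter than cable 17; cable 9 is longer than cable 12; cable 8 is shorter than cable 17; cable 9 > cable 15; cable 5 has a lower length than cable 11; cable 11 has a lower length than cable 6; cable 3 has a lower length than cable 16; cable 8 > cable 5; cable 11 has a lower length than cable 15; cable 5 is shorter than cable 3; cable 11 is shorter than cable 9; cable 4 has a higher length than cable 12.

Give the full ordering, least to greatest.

Each adjacent pair is fixed by a given relation: cable 5 < cable 11; cable 11 < cable 15; cable 15 < cable 3; cable 3 < cable 16; cable 16 < cable 8; cable 8 < cable 12; cable 12 < cable 4; cable 4 < cable 17; cable 17 < cable 6; cable 6 < cable 10; cable 10 < cable 9. Chaining them end to end gives the full order.

cable 5 < cable 11 < cable 15 < cable 3 < cable 16 < cable 8 < cable 12 < cable 4 < cable 17 < cable 6 < cable 10 < cable 9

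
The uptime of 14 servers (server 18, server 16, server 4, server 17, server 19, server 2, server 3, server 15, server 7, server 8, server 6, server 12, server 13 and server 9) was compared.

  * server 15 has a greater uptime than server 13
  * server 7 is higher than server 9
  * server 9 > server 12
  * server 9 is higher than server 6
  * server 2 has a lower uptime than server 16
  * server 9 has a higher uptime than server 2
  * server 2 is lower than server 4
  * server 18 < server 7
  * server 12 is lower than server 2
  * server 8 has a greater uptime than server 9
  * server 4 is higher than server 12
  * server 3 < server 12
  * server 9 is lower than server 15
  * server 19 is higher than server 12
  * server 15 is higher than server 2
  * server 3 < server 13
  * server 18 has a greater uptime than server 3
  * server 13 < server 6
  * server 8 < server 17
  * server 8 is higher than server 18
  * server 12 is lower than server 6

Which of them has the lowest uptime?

server 3

server 12 is not least since server 3 < server 12; server 2 is not least since server 12 < server 2; server 13 is not least since server 3 < server 13; server 6 is not least since server 13 < server 6; server 19 is not least since server 12 < server 19; server 18 is not least since server 3 < server 18; server 16 is not least since server 2 < server 16; server 9 is not least since server 2 < server 9; server 7 is not least since server 9 < server 7; server 8 is not least since server 18 < server 8; server 17 is not least since server 8 < server 17; server 15 is not least since server 9 < server 15; server 4 is not least since server 2 < server 4.
Only server 3 has nothing below it, so server 3 is the lowest uptime.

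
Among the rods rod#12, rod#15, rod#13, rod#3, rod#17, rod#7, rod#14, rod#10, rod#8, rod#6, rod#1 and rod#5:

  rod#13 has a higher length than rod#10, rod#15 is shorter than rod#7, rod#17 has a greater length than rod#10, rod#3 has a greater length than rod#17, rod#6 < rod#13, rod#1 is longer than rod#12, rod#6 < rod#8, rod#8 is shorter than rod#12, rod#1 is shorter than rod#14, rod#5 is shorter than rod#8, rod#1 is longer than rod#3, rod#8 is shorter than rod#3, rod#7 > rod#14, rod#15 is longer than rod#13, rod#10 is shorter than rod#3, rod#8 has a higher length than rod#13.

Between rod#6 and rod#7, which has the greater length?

rod#6 < rod#13 < rod#8 < rod#12 < rod#1 < rod#14 < rod#7, by transitivity through rod#13, rod#8, rod#12, rod#1, rod#14.
So rod#6 < rod#7; rod#7 is the longer of the two.

rod#7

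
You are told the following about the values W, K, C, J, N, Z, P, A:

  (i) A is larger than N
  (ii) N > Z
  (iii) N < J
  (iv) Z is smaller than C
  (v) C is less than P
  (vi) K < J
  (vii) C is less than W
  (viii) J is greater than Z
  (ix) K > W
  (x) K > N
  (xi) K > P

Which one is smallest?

C is not least since Z < C; P is not least since C < P; N is not least since Z < N; W is not least since C < W; K is not least since W < K; A is not least since N < A; J is not least since Z < J.
Only Z has nothing below it, so Z is the smallest.

Z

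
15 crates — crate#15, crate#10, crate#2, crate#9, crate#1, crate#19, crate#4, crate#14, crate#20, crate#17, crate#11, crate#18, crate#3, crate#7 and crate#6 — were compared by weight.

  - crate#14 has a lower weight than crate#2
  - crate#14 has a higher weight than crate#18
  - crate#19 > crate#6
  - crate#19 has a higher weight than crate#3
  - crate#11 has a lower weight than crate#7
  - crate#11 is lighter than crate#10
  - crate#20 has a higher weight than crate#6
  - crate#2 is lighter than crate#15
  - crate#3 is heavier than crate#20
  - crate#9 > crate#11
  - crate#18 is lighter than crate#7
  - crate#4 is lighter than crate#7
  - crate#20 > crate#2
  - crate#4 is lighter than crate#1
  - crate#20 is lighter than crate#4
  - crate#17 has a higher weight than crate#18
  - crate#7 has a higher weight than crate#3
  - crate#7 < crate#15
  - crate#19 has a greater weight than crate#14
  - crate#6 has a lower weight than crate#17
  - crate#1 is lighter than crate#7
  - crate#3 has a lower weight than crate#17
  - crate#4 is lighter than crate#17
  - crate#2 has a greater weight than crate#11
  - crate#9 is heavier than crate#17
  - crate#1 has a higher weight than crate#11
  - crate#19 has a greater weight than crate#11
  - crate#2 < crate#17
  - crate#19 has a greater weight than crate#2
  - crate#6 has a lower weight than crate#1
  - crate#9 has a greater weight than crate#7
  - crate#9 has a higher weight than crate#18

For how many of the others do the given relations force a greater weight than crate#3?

5

From crate#3 the given relations immediately reach crate#19, crate#7, crate#17.
From those, crate#15, crate#9 — 5 in total.
No other element is forced above crate#3 by the given relations, so the count is 5.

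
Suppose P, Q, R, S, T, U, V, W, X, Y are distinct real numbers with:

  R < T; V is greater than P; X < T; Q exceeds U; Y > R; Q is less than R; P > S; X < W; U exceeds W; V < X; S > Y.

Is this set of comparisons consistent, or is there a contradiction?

inconsistent

Chaining the given relations yields Y < S < P < V < X < W < U < Q < R, so Y < R. But one relation states R < Y. These cannot both hold.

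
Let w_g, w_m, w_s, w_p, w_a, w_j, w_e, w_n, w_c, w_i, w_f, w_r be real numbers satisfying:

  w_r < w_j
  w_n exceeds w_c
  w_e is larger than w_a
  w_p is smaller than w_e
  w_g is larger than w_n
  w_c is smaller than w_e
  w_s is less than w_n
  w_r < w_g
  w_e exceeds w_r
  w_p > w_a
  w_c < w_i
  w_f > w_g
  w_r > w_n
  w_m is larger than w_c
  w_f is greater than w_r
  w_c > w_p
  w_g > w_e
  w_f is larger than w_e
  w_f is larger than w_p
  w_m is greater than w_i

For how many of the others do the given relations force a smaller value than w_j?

From w_j the given relations immediately reach w_r.
From those, w_n — 2 in total.
From those, w_s, w_c — 4 in total.
From those, w_p — 5 in total.
From those, w_a — 6 in total.
No other element is forced below w_j by the given relations, so the count is 6.

6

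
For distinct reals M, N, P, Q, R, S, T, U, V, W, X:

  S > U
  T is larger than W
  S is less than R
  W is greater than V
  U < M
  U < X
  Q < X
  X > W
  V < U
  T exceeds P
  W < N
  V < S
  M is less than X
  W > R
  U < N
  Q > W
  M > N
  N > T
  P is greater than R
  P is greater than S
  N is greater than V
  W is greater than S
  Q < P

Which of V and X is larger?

V < U < S < R < W < Q < P < T < N < M < X, by transitivity through U, S, R, W, Q, P, T, N, M.
So V < X; X is the larger of the two.

X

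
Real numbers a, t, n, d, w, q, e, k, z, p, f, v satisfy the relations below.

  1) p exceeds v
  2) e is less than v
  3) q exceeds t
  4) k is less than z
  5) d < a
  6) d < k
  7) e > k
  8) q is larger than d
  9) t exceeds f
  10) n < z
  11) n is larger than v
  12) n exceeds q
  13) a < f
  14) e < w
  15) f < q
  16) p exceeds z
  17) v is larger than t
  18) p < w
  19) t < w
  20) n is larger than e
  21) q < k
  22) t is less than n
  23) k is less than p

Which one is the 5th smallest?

q

Piecing the relations together gives one ordering: d < a < f < t < q < k < e < v < n < z < p < w.
The 5th smallest is q.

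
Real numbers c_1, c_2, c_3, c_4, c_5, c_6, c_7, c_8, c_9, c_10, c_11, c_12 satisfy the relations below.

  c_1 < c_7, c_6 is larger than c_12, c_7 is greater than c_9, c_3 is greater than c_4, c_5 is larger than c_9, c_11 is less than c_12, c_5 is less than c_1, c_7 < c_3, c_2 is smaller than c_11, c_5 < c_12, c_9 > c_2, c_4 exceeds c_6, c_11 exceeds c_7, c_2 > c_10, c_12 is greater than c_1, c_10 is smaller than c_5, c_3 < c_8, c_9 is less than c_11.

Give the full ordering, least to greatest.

The consecutive links are each given: c_10 < c_2; c_2 < c_9; c_9 < c_5; c_5 < c_1; c_1 < c_7; c_7 < c_11; c_11 < c_12; c_12 < c_6; c_6 < c_4; c_4 < c_3; c_3 < c_8.

c_10 < c_2 < c_9 < c_5 < c_1 < c_7 < c_11 < c_12 < c_6 < c_4 < c_3 < c_8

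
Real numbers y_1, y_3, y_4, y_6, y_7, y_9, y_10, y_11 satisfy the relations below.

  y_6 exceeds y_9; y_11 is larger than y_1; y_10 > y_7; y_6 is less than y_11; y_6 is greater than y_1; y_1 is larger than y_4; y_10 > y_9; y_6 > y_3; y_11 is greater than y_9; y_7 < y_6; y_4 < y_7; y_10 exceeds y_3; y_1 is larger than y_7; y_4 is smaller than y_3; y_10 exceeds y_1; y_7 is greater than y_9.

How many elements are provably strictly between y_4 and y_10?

3

The relations place y_4 below y_10. An element lies strictly between them when it is forced above y_4 and also forced below y_10.
Above y_4: {y_3, y_7, y_1, y_6, y_11}. Below y_10: {y_9, y_3, y_7, y_1}.
Intersection: {y_3, y_7, y_1} — 3.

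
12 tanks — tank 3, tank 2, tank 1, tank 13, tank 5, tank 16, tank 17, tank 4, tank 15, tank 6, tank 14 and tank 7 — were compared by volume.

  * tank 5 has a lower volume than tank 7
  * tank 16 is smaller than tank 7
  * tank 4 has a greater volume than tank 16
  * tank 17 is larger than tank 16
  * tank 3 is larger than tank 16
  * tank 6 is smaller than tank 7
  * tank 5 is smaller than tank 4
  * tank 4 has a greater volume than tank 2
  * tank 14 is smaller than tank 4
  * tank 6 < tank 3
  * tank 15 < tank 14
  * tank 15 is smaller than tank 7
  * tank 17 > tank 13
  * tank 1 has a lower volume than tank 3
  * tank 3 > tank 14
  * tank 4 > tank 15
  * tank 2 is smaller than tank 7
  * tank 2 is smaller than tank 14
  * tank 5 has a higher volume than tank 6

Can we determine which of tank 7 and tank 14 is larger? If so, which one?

undetermined

Following every chain through tank 14: above tank 14 we get tank 3, tank 4; below tank 14 we get tank 2, tank 15.
tank 7 is not reached, and no chain runs the other way from tank 7 to tank 14.
So the given relations leave the order of tank 14 and tank 7 undetermined.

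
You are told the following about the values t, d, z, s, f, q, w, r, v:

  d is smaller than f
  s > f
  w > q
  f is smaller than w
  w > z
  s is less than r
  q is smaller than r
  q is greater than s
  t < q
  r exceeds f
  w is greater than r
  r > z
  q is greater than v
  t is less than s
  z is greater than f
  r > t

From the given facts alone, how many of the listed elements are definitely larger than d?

6

Directly above d: f.
One step further: z, s, r, w (5 so far).
One step further: q (6 so far).
No other element is forced above d by the given relations, so the count is 6.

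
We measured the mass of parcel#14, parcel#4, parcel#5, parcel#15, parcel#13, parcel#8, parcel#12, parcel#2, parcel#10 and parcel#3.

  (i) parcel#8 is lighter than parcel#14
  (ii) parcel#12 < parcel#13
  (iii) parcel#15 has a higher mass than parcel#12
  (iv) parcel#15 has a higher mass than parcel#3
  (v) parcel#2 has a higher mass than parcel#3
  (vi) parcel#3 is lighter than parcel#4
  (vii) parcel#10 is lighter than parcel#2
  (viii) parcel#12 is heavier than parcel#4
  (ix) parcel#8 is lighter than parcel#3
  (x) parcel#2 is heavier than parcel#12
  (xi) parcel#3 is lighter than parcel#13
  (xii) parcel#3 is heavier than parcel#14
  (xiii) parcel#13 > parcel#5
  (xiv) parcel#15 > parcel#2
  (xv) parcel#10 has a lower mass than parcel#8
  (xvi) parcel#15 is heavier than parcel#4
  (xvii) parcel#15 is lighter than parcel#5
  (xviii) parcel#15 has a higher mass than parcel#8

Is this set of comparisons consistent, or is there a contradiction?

The single ordering parcel#10 < parcel#8 < parcel#14 < parcel#3 < parcel#4 < parcel#12 < parcel#2 < parcel#15 < parcel#5 < parcel#13 satisfies every listed relation, so no contradiction arises.

consistent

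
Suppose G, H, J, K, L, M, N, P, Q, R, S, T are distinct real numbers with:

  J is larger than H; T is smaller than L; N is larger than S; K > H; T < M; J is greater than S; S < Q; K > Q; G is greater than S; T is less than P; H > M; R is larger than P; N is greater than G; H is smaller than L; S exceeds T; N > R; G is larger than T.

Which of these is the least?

T

M is not least since T < M; S is not least since T < S; H is not least since M < H; P is not least since T < P; Q is not least since S < Q; L is not least since T < L; J is not least since S < J; G is not least since T < G; K is not least since H < K; R is not least since P < R; N is not least since R < N.
Only T has nothing below it, so T is the least.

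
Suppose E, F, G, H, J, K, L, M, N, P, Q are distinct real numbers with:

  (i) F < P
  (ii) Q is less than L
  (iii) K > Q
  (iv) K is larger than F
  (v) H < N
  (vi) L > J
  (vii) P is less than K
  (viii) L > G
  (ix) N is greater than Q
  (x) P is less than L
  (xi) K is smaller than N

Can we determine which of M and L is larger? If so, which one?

Following every chain through M: nothing is chained to M.
L is not reached, and no chain runs the other way from L to M.
So the given relations leave the order of M and L undetermined.

undetermined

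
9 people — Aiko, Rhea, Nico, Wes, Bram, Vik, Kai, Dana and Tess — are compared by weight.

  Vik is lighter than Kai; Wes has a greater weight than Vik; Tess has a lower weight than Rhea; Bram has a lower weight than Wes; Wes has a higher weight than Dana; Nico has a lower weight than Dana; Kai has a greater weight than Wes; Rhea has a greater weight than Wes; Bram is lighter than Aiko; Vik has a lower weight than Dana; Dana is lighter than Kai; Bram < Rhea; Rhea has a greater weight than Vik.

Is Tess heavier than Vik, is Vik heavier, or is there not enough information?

undetermined

Following every chain through Vik: above Vik we get Dana, Wes, Rhea, Kai.
Tess is not reached, and no chain runs the other way from Tess to Vik.
So the given relations leave the order of Vik and Tess undetermined.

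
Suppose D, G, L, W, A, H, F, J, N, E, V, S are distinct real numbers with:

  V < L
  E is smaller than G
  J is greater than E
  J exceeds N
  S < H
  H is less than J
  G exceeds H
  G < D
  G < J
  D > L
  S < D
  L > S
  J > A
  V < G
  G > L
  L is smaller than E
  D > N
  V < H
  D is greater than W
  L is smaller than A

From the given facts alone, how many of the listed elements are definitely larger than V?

7

The elements the relations force above V are L, A, H, E, G, J, D — no chain reaches any other.
That is 7.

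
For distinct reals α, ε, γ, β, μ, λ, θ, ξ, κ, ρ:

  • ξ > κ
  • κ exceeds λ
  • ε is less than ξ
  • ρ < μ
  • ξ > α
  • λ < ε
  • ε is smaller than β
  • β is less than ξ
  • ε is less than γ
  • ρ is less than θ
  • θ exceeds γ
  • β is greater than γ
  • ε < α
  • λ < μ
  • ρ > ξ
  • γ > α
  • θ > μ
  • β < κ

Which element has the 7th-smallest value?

The consecutive relations fix a unique order: λ < ε < α < γ < β < κ < ξ < ρ < μ < θ.
The 7th smallest is ξ.

ξ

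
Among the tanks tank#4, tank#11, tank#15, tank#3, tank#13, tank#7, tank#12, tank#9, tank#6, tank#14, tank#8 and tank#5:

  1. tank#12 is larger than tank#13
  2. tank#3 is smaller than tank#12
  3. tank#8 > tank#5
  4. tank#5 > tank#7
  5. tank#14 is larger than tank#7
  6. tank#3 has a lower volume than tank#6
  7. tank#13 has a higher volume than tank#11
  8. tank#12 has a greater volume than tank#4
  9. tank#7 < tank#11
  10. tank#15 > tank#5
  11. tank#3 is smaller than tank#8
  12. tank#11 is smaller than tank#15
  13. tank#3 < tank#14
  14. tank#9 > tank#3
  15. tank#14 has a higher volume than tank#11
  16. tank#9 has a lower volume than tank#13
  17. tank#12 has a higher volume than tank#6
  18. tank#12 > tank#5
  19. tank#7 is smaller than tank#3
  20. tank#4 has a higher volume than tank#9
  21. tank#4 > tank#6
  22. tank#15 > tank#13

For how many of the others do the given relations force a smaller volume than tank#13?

The elements the relations force below tank#13 are tank#7, tank#3, tank#9, tank#11 — no chain reaches any other.
That is 4.

4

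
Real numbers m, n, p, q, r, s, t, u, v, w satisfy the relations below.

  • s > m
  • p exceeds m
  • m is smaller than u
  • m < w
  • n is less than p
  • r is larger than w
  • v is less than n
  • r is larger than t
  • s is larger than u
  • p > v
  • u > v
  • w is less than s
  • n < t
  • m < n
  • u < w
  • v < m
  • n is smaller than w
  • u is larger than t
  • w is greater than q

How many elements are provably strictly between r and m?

4

The relations place m below r. An element lies strictly between them when it is forced above m and also forced below r.
Above m: {n, t, u, w, p, s}. Below r: {v, n, t, u, q, w}.
Intersection: {n, t, u, w} — 4.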